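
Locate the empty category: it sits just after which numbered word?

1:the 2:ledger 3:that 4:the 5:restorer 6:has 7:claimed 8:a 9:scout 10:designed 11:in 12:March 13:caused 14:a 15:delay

10

The displaced element is "the ledger" (word 2).
It is linked across 1 clause boundary (Ø).
It functions as the direct object of "designed", so the gap sits immediately after word 10 ("designed").
Base order: The restorer has claimed a scout designed the ledger in March.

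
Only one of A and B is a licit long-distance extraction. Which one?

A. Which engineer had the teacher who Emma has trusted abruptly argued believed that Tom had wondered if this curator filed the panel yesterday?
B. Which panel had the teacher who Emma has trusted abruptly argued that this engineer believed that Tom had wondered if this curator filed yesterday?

A

In B, the wh-phrase is extracted from inside a wh-island (introduced by "if"), which blocks movement.
In A, the extraction path crosses only that-complement boundaries, which are transparent.
So A is grammatical.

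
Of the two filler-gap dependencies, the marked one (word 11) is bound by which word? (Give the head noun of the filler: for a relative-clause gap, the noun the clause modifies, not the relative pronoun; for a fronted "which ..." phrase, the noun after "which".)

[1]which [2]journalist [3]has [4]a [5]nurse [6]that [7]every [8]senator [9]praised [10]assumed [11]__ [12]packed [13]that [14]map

2

The marked gap is the subject of "packed".
Its filler is the fronted wh-phrase "which journalist", at word 2.
(The other dependency links word 5 to a gap after word 9.)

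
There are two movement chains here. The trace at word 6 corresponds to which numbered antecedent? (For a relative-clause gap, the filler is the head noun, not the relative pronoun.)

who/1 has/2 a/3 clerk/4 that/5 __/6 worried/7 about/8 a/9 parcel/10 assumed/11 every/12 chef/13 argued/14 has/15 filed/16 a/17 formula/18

The marked gap is inside the relative clause, the subject of "worried".
Its filler is the head noun "clerk" (via "that"), at word 4.
(The other dependency links word 1 to a gap after word 14.)

4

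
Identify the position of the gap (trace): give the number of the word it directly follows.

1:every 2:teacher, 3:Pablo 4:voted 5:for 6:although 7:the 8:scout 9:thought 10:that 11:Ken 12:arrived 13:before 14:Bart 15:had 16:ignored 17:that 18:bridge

5

The displaced element is "every teacher" (word 2).
It functions as the object of the preposition "for" of "voted", so the gap sits immediately after word 5 ("for").
Base order: Pablo voted for every teacher although the scout thought that Ken arrived before Bart had ignored that bridge.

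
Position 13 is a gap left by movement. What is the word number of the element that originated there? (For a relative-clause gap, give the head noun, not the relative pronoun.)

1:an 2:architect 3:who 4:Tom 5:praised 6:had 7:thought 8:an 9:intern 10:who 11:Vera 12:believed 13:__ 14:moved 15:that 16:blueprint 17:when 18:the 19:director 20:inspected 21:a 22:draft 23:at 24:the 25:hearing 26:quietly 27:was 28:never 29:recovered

The gap at 13 is the subject of "moved", inside a relative clause.
The relative pronoun is "who" (word 10); it is bound by the head noun immediately before it.
Its filler is the head noun "intern", at word 9.

9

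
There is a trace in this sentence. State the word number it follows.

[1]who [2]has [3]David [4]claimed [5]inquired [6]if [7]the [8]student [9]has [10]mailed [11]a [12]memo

4

The displaced element is "who" (word 1).
It is linked across 1 clause boundary (Ø).
It functions as the subject of "inquired", so the gap sits immediately after word 4 ("claimed").
Base order: David has claimed that who inquired if the student has mailed a memo.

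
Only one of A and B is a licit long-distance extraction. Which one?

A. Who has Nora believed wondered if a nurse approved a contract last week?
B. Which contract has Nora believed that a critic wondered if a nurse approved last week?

In B, the wh-phrase is extracted from inside a wh-island (introduced by "if"), which blocks movement.
In A, the extraction path crosses only that-complement boundaries, which are transparent.
So A is grammatical.

A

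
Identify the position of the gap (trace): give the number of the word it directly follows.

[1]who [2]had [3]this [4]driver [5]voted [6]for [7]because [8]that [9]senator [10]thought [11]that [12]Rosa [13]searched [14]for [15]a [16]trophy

The displaced element is "who" (word 1).
It functions as the object of the preposition "for" of "voted", so the gap sits immediately after word 6 ("for").
Base order: This driver had voted for who because that senator thought that Rosa searched for a trophy.

6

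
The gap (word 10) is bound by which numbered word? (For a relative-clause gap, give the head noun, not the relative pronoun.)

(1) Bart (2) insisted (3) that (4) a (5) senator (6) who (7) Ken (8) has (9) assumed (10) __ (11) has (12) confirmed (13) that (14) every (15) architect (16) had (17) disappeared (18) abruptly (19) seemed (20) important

The gap at 10 is the subject of "confirmed", inside a relative clause.
The relative pronoun is "who" (word 6); it is bound by the head noun immediately before it.
Its filler is the head noun "senator", at word 5.

5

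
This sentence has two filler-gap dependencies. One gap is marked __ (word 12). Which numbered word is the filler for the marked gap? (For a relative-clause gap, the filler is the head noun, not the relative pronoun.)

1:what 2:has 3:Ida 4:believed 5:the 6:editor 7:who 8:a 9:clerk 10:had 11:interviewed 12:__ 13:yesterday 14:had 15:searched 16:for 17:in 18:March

The marked gap is inside the relative clause, the direct object of "interviewed".
Its filler is the head noun "editor" (via "who"), at word 6.
(The other dependency links word 1 to a gap after word 16.)

6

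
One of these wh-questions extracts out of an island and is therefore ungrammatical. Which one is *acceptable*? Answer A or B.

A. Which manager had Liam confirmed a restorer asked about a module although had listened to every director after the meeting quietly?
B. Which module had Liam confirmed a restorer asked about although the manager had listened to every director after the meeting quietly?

B

In A, the wh-phrase is extracted from inside an adjunct island (introduced by "although"), which blocks movement.
In B, the extraction path crosses only that-complement boundaries, which are transparent.
So B is grammatical.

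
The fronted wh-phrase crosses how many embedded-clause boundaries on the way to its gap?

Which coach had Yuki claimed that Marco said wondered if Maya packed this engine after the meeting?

2

"which coach" is extracted from the subject of "wondered".
Boundaries crossed, outermost first: [that], [Ø] — 2 in total.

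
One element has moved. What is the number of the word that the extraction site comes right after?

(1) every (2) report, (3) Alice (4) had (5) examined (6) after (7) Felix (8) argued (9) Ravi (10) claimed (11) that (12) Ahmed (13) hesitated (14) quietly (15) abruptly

The displaced element is "every report" (word 2).
It functions as the direct object of "examined", so the gap sits immediately after word 5 ("examined").
Base order: Alice had examined every report after Felix argued Ravi claimed that Ahmed hesitated quietly abruptly.

5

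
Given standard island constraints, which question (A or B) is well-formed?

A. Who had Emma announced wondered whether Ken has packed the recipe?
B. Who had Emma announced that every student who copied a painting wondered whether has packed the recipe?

In B, the wh-phrase is extracted from inside a wh-island (introduced by "whether"), which blocks movement.
In A, the extraction path crosses only that-complement boundaries, which are transparent.
So A is grammatical.

A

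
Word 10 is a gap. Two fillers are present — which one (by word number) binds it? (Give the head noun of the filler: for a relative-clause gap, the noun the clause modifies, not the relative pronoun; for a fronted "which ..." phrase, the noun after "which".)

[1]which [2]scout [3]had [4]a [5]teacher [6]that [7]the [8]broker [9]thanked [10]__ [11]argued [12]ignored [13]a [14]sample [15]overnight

5

The marked gap is inside the relative clause, the direct object of "thanked".
Its filler is the head noun "teacher" (via "that"), at word 5.
(The other dependency links word 2 to a gap after word 11.)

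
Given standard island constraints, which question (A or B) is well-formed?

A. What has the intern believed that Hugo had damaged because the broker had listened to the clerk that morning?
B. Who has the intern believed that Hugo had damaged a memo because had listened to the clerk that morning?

A

In B, the wh-phrase is extracted from inside an adjunct island (introduced by "because"), which blocks movement.
In A, the extraction path crosses only that-complement boundaries, which are transparent.
So A is grammatical.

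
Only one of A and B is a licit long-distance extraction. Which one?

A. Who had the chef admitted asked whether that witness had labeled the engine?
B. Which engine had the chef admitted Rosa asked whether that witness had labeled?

In B, the wh-phrase is extracted from inside a wh-island (introduced by "whether"), which blocks movement.
In A, the extraction path crosses only that-complement boundaries, which are transparent.
So A is grammatical.

A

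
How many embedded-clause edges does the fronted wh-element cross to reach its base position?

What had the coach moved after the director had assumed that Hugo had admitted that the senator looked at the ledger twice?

0

"what" originates inside the matrix clause — no clause boundary is crossed.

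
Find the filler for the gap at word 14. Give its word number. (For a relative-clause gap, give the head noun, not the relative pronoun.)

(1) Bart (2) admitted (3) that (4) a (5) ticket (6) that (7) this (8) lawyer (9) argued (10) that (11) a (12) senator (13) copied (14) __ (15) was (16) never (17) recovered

The gap at 14 is the object of "copied", inside a relative clause.
The relative pronoun is "that" (word 6); it is bound by the head noun immediately before it.
Its filler is the head noun "ticket", at word 5.

5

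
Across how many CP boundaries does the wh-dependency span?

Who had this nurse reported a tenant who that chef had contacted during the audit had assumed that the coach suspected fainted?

"who" is extracted from the subject of "fainted".
Boundaries crossed, outermost first: [Ø], [that], [Ø] — 3 in total.

3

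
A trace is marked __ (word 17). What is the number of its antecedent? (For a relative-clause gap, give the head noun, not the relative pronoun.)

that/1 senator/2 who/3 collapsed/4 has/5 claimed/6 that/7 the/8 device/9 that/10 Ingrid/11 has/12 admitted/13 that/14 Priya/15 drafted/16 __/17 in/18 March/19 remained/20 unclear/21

9

The gap at 17 is the object of "drafted", inside a relative clause.
The relative pronoun is "that" (word 10); it is bound by the head noun immediately before it.
Its filler is the head noun "device", at word 9.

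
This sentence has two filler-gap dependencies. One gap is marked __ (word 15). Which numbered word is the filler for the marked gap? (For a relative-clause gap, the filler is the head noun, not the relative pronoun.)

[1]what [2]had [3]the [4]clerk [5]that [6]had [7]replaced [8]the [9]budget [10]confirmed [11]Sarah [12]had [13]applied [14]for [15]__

The marked gap is the object of the preposition "for" of "applied".
Its filler is the fronted wh-phrase "what", at word 1.
(The other dependency links word 4 to a gap after word 5.)

1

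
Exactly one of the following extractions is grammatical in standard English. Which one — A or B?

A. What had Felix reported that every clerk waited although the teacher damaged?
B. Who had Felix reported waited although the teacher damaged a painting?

B

In A, the wh-phrase is extracted from inside an adjunct island (introduced by "although"), which blocks movement.
In B, the extraction path crosses only that-complement boundaries, which are transparent.
So B is grammatical.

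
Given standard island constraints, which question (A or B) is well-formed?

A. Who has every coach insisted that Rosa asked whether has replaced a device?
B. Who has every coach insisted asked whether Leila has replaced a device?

In A, the wh-phrase is extracted from inside a wh-island (introduced by "whether"), which blocks movement.
In B, the extraction path crosses only that-complement boundaries, which are transparent.
So B is grammatical.

B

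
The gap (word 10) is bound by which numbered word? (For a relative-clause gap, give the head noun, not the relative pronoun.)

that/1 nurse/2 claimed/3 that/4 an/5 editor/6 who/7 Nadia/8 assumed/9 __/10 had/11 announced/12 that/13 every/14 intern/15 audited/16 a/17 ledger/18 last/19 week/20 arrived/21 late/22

The gap at 10 is the subject of "announced", inside a relative clause.
The relative pronoun is "who" (word 7); it is bound by the head noun immediately before it.
Its filler is the head noun "editor", at word 6.

6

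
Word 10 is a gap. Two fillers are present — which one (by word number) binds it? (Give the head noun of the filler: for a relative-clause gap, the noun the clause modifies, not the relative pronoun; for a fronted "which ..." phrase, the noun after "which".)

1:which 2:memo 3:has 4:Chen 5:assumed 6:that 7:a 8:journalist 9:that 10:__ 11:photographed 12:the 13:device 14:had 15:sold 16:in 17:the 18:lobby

8

The marked gap is inside the relative clause, the subject of "photographed".
Its filler is the head noun "journalist" (via "that"), at word 8.
(The other dependency links word 2 to a gap after word 15.)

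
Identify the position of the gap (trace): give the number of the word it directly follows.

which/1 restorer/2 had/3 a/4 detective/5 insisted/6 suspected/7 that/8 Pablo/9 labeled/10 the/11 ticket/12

6

The displaced element is "which restorer" (word 2).
It is linked across 1 clause boundary (Ø).
It functions as the subject of "suspected", so the gap sits immediately after word 6 ("insisted").
Base order: A detective had insisted that which restorer suspected that Pablo labeled the ticket.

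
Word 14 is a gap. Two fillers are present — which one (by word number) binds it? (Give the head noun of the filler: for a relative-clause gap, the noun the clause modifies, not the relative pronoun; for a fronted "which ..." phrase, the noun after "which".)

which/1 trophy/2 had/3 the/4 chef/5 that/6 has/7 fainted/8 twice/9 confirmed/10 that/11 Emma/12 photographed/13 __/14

2

The marked gap is the direct object of "photographed".
Its filler is the fronted wh-phrase "which trophy", at word 2.
(The other dependency links word 5 to a gap after word 6.)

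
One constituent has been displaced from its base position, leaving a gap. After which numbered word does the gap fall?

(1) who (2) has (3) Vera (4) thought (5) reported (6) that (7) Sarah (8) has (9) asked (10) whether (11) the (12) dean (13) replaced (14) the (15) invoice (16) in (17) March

The displaced element is "who" (word 1).
It is linked across 1 clause boundary (Ø).
It functions as the subject of "reported", so the gap sits immediately after word 4 ("thought").
Base order: Vera has thought that who reported that Sarah has asked whether the dean replaced the invoice in March.

4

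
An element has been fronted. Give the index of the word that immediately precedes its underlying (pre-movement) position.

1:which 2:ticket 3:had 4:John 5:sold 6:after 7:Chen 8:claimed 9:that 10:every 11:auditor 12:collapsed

The displaced element is "which ticket" (word 2).
It functions as the direct object of "sold", so the gap sits immediately after word 5 ("sold").
Base order: John had sold which ticket after Chen claimed that every auditor collapsed.

5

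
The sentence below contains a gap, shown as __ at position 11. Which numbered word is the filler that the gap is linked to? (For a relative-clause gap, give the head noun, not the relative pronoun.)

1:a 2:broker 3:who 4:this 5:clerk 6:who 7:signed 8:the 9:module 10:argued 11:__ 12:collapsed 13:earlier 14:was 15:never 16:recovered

The gap at 11 is the subject of "collapsed", inside a relative clause.
The relative pronoun is "who" (word 3); it is bound by the head noun immediately before it.
Its filler is the head noun "broker", at word 2.

2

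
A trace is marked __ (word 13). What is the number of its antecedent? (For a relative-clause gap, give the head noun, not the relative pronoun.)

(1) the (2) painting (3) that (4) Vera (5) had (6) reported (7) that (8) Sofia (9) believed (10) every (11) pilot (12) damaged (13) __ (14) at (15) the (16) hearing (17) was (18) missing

2

The gap at 13 is the object of "damaged", inside a relative clause.
The relative pronoun is "that" (word 3); it is bound by the head noun immediately before it.
Its filler is the head noun "painting", at word 2.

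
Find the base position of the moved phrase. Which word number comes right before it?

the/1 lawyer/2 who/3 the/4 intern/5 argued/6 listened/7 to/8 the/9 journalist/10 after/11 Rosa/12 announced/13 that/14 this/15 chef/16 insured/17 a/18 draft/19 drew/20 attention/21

The displaced element is "the lawyer" (word 2).
It is linked across 1 clause boundary (Ø).
It functions as the subject of "listened", so the gap sits immediately after word 6 ("argued").
Base order: The intern argued that the lawyer listened to the journalist after Rosa announced that this chef insured a draft.

6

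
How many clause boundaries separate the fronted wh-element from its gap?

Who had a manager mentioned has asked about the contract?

"who" is extracted from the subject of "asked".
Boundaries crossed, outermost first: [Ø] — 1 in total.

1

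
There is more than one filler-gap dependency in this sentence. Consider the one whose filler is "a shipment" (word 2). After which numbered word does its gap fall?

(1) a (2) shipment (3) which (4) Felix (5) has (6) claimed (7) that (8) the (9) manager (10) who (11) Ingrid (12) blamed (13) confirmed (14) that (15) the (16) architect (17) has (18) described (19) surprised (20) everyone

The displaced element is "a shipment" (word 2).
It is linked across 2 clause boundaries (that → that).
It functions as the direct object of "described", so the gap sits immediately after word 18 ("described").
Base order: Felix has claimed that the manager who Ingrid blamed confirmed that the architect has described a shipment.

18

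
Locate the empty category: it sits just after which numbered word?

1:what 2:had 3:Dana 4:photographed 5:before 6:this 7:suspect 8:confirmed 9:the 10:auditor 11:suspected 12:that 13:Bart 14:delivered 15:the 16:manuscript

The displaced element is "what" (word 1).
It functions as the direct object of "photographed", so the gap sits immediately after word 4 ("photographed").
Base order: Dana had photographed what before this suspect confirmed the auditor suspected that Bart delivered the manuscript.

4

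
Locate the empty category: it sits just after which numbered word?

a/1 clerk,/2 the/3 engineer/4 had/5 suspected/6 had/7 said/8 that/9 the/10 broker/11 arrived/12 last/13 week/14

6

The displaced element is "a clerk" (word 2).
It is linked across 1 clause boundary (Ø).
It functions as the subject of "said", so the gap sits immediately after word 6 ("suspected").
Base order: The engineer had suspected that a clerk had said that the broker arrived last week.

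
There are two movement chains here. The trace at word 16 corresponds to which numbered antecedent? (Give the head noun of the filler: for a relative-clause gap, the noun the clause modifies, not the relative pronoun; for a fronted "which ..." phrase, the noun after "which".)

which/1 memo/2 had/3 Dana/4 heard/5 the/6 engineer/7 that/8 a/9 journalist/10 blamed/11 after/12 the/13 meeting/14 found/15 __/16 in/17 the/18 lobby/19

The marked gap is the direct object of "found".
Its filler is the fronted wh-phrase "which memo", at word 2.
(The other dependency links word 7 to a gap after word 11.)

2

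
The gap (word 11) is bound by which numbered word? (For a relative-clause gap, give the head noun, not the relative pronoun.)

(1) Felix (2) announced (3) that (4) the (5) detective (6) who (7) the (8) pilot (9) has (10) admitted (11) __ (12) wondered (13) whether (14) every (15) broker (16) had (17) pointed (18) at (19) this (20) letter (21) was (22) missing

The gap at 11 is the subject of "wondered", inside a relative clause.
The relative pronoun is "who" (word 6); it is bound by the head noun immediately before it.
Its filler is the head noun "detective", at word 5.

5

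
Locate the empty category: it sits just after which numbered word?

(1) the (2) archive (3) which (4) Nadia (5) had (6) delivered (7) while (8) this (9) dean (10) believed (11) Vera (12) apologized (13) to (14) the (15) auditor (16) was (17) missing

6

The displaced element is "the archive" (word 2).
It functions as the direct object of "delivered", so the gap sits immediately after word 6 ("delivered").
Base order: Nadia had delivered the archive while this dean believed Vera apologized to the auditor.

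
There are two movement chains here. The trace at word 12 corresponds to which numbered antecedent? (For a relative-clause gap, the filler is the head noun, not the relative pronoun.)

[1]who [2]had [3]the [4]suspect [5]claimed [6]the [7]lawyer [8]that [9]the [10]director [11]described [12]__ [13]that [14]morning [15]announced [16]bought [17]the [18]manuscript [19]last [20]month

The marked gap is inside the relative clause, the direct object of "described".
Its filler is the head noun "lawyer" (via "that"), at word 7.
(The other dependency links word 1 to a gap after word 15.)

7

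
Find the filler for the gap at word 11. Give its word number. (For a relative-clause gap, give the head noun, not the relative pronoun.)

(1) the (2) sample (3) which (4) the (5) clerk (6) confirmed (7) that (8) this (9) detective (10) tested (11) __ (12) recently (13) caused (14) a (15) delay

2

The gap at 11 is the object of "tested", inside a relative clause.
The relative pronoun is "which" (word 3); it is bound by the head noun immediately before it.
Its filler is the head noun "sample", at word 2.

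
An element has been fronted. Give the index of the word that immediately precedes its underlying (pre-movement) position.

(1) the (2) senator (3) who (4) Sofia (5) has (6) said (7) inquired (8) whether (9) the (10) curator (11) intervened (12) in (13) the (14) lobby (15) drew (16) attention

6

The displaced element is "the senator" (word 2).
It is linked across 1 clause boundary (Ø).
It functions as the subject of "inquired", so the gap sits immediately after word 6 ("said").
Base order: Sofia has said that the senator inquired whether the curator intervened in the lobby.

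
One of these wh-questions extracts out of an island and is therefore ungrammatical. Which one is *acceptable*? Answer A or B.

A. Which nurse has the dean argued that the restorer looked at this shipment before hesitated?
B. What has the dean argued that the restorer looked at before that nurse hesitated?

In A, the wh-phrase is extracted from inside an adjunct island (introduced by "before"), which blocks movement.
In B, the extraction path crosses only that-complement boundaries, which are transparent.
So B is grammatical.

B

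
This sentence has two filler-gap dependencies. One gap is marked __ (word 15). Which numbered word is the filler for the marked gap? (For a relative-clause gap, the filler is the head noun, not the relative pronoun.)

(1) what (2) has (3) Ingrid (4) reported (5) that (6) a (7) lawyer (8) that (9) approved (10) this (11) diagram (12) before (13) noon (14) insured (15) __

1

The marked gap is the direct object of "insured".
Its filler is the fronted wh-phrase "what", at word 1.
(The other dependency links word 7 to a gap after word 8.)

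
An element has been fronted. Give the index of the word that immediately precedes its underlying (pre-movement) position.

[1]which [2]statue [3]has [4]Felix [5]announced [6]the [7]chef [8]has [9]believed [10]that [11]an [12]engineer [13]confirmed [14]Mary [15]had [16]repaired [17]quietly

The displaced element is "which statue" (word 2).
It is linked across 3 clause boundaries (Ø → that → Ø).
It functions as the direct object of "repaired", so the gap sits immediately after word 16 ("repaired").
Base order: Felix has announced the chef has believed that an engineer confirmed Mary had repaired which statue quietly.

16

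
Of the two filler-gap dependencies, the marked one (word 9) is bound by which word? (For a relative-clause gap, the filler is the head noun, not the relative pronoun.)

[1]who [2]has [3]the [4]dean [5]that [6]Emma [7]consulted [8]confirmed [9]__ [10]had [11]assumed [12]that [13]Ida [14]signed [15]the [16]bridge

1

The marked gap is the subject of "assumed".
Its filler is the fronted wh-phrase "who", at word 1.
(The other dependency links word 4 to a gap after word 7.)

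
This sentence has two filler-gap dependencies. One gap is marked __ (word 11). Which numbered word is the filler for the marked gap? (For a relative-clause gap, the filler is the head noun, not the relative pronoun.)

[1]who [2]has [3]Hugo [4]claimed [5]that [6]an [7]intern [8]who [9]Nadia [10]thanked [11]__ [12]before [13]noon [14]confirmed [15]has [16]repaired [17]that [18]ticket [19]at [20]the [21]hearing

7

The marked gap is inside the relative clause, the direct object of "thanked".
Its filler is the head noun "intern" (via "who"), at word 7.
(The other dependency links word 1 to a gap after word 14.)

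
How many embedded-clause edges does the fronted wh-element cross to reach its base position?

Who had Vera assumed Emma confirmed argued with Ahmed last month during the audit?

"who" is extracted from the subject of "argued".
Boundaries crossed, outermost first: [Ø], [Ø] — 2 in total.

2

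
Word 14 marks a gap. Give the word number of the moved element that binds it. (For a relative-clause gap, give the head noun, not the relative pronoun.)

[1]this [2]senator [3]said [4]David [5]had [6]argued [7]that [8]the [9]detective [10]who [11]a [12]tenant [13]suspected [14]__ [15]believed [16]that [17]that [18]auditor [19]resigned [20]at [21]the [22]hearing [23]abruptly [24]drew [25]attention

The gap at 14 is the subject of "believed", inside a relative clause.
The relative pronoun is "who" (word 10); it is bound by the head noun immediately before it.
Its filler is the head noun "detective", at word 9.

9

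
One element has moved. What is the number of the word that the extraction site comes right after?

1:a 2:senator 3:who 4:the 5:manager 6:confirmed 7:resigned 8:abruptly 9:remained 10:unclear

6

The displaced element is "a senator" (word 2).
It is linked across 1 clause boundary (Ø).
It functions as the subject of "resigned", so the gap sits immediately after word 6 ("confirmed").
Base order: The manager confirmed that a senator resigned abruptly.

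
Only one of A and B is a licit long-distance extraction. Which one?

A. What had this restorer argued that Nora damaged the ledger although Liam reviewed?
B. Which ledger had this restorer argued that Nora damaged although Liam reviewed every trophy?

In A, the wh-phrase is extracted from inside an adjunct island (introduced by "although"), which blocks movement.
In B, the extraction path crosses only that-complement boundaries, which are transparent.
So B is grammatical.

B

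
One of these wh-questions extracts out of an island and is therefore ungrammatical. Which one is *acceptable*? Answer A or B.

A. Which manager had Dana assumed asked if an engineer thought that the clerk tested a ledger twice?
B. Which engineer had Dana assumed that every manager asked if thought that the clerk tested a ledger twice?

A

In B, the wh-phrase is extracted from inside a wh-island (introduced by "if"), which blocks movement.
In A, the extraction path crosses only that-complement boundaries, which are transparent.
So A is grammatical.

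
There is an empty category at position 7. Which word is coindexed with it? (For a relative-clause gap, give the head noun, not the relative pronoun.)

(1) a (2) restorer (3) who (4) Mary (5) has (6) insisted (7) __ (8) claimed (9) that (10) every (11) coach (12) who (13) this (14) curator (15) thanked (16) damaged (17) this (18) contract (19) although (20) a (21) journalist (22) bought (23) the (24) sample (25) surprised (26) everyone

The gap at 7 is the subject of "claimed", inside a relative clause.
The relative pronoun is "who" (word 3); it is bound by the head noun immediately before it.
Its filler is the head noun "restorer", at word 2.

2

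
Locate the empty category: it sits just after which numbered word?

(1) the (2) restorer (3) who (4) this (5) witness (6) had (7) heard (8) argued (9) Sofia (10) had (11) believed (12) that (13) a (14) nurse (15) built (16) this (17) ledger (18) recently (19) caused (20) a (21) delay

The displaced element is "the restorer" (word 2).
It is linked across 1 clause boundary (Ø).
It functions as the subject of "argued", so the gap sits immediately after word 7 ("heard").
Base order: This witness had heard that the restorer argued Sofia had believed that a nurse built this ledger recently.

7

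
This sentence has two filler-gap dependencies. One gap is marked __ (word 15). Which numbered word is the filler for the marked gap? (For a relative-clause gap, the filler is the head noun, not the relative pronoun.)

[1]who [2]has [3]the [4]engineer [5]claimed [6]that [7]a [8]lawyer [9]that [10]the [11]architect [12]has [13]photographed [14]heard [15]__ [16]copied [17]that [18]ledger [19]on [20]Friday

The marked gap is the subject of "copied".
Its filler is the fronted wh-phrase "who", at word 1.
(The other dependency links word 8 to a gap after word 13.)

1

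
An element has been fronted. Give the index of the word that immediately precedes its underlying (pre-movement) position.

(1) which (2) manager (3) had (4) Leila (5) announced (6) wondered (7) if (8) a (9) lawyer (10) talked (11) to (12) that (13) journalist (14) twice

5

The displaced element is "which manager" (word 2).
It is linked across 1 clause boundary (Ø).
It functions as the subject of "wondered", so the gap sits immediately after word 5 ("announced").
Base order: Leila had announced which manager wondered if a lawyer talked to that journalist twice.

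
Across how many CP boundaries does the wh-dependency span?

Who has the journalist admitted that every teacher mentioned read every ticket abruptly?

"who" is extracted from the subject of "read".
Boundaries crossed, outermost first: [that], [Ø] — 2 in total.

2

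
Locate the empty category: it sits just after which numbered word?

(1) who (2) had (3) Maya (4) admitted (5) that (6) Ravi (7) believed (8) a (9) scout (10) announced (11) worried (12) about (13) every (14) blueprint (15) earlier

The displaced element is "who" (word 1).
It is linked across 3 clause boundaries (that → Ø → Ø).
It functions as the subject of "worried", so the gap sits immediately after word 10 ("announced").
Base order: Maya had admitted that Ravi believed a scout announced that who worried about every blueprint earlier.

10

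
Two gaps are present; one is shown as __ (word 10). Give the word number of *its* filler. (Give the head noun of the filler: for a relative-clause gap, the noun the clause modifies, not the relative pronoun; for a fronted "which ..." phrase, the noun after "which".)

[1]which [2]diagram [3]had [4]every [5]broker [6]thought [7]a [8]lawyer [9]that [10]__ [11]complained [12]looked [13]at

The marked gap is inside the relative clause, the subject of "complained".
Its filler is the head noun "lawyer" (via "that"), at word 8.
(The other dependency links word 2 to a gap after word 13.)

8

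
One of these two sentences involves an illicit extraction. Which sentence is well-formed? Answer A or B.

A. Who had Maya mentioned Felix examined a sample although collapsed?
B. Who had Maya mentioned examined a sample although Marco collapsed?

In A, the wh-phrase is extracted from inside an adjunct island (introduced by "although"), which blocks movement.
In B, the extraction path crosses only that-complement boundaries, which are transparent.
So B is grammatical.

B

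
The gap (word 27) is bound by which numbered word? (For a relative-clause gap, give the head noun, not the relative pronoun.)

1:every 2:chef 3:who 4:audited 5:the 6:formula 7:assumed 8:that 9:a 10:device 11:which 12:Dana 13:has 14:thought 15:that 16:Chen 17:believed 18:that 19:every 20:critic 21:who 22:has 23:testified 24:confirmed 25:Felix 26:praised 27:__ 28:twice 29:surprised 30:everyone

The gap at 27 is the object of "praised", inside a relative clause.
The relative pronoun is "which" (word 11); it is bound by the head noun immediately before it.
Its filler is the head noun "device", at word 10.

10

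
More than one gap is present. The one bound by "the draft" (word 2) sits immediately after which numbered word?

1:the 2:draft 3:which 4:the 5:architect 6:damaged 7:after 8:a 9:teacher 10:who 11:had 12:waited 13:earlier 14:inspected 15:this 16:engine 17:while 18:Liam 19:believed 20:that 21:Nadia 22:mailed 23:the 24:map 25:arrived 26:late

The displaced element is "the draft" (word 2).
It functions as the direct object of "damaged", so the gap sits immediately after word 6 ("damaged").
Base order: The architect damaged the draft after a teacher who had waited earlier inspected this engine while Liam believed that Nadia mailed the map.

6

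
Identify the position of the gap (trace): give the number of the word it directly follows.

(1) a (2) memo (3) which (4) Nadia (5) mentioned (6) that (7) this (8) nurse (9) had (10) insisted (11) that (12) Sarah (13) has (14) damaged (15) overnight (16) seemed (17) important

14

The displaced element is "a memo" (word 2).
It is linked across 2 clause boundaries (that → that).
It functions as the direct object of "damaged", so the gap sits immediately after word 14 ("damaged").
Base order: Nadia mentioned that this nurse had insisted that Sarah has damaged a memo overnight.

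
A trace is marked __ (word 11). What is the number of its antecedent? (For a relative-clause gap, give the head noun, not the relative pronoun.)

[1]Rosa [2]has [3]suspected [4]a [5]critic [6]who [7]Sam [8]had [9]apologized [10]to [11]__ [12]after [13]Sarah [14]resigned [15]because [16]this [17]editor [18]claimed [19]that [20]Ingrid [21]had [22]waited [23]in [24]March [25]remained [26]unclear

5

The gap at 11 is the prepositional object of "apologized", inside a relative clause.
The relative pronoun is "who" (word 6); it is bound by the head noun immediately before it.
Its filler is the head noun "critic", at word 5.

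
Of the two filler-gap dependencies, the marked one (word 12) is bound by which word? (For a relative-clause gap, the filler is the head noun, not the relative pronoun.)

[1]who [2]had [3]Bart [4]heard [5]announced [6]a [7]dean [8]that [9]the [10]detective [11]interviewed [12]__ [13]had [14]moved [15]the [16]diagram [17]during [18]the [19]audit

The marked gap is inside the relative clause, the direct object of "interviewed".
Its filler is the head noun "dean" (via "that"), at word 7.
(The other dependency links word 1 to a gap after word 4.)

7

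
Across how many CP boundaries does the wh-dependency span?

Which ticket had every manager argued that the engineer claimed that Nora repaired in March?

"which ticket" is extracted from the object of "repaired".
Boundaries crossed, outermost first: [that], [that] — 2 in total.

2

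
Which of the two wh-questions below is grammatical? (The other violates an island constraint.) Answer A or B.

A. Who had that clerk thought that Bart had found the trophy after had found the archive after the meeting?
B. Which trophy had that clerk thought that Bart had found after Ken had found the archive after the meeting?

B

In A, the wh-phrase is extracted from inside an adjunct island (introduced by "after"), which blocks movement.
In B, the extraction path crosses only that-complement boundaries, which are transparent.
So B is grammatical.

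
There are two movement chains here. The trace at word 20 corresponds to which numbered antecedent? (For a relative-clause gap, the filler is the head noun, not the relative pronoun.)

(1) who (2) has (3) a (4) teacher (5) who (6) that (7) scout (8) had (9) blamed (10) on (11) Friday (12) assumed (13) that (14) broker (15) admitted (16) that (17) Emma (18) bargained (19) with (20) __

The marked gap is the object of the preposition "with" of "bargained".
Its filler is the fronted wh-phrase "who", at word 1.
(The other dependency links word 4 to a gap after word 9.)

1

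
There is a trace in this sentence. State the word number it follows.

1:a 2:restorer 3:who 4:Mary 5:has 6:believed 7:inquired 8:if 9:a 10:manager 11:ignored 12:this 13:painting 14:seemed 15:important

The displaced element is "a restorer" (word 2).
It is linked across 1 clause boundary (Ø).
It functions as the subject of "inquired", so the gap sits immediately after word 6 ("believed").
Base order: Mary has believed that a restorer inquired if a manager ignored this painting.

6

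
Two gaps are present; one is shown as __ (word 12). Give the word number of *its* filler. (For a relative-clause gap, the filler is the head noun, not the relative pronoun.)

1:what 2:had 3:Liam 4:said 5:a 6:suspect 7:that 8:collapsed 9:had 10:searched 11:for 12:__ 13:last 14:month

1

The marked gap is the object of the preposition "for" of "searched".
Its filler is the fronted wh-phrase "what", at word 1.
(The other dependency links word 6 to a gap after word 7.)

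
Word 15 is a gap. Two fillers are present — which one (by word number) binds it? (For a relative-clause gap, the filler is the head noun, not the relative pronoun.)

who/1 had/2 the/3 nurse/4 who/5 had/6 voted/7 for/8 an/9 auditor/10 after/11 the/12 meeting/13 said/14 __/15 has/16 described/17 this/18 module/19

The marked gap is the subject of "described".
Its filler is the fronted wh-phrase "who", at word 1.
(The other dependency links word 4 to a gap after word 5.)

1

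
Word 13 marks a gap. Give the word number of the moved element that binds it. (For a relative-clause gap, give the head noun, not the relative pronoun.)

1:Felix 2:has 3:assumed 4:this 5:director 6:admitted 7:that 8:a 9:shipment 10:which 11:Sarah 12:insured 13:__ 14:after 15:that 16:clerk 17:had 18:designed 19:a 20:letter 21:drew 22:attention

9

The gap at 13 is the object of "insured", inside a relative clause.
The relative pronoun is "which" (word 10); it is bound by the head noun immediately before it.
Its filler is the head noun "shipment", at word 9.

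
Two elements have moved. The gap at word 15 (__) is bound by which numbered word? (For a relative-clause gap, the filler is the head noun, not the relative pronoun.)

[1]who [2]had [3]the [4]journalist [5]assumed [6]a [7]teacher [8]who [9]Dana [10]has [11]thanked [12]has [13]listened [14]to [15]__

The marked gap is the object of the preposition "to" of "listened".
Its filler is the fronted wh-phrase "who", at word 1.
(The other dependency links word 7 to a gap after word 11.)

1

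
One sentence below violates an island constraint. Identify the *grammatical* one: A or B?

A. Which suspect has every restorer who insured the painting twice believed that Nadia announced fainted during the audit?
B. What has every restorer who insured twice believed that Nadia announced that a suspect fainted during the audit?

In B, the wh-phrase is extracted from inside a complex-NP island (relative clause) (introduced by "who"), which blocks movement.
In A, the extraction path crosses only that-complement boundaries, which are transparent.
So A is grammatical.

A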